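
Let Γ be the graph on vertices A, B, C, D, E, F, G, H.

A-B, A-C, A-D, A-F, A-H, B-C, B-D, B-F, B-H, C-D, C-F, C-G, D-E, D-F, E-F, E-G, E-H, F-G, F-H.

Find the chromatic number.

5

A, B, C, D, F are pairwise adjacent (a clique of size 5), so at least 5 colors are needed.
5 colors suffice: color 1 → {F}; color 2 → {D, G, H}; color 3 → {C, E}; color 4 → {A}; color 5 → {B}. Every edge joins two different colors.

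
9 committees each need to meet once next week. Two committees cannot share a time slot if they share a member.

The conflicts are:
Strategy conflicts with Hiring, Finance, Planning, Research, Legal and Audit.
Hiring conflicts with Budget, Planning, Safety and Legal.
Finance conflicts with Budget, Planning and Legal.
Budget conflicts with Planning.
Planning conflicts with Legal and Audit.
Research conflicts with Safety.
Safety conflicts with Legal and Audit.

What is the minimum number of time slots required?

Strategy, Hiring, Planning, Legal are mutually in conflict, so at least 4 time slots are needed.
Using 4 time slots: Strategy=1, Hiring=3, Finance=3, Budget=1, Planning=2, Research=2, Safety=1, Legal=4, Audit=3. No two conflicting committees share a time slot.

4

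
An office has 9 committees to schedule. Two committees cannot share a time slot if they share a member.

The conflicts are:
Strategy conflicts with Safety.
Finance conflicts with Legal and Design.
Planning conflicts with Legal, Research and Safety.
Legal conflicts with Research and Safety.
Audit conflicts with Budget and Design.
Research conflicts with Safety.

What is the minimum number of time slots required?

4

Planning, Legal, Research, Safety all conflict with each other, so at least 4 time slots are needed.
4 time slots suffice: time slot 1 → {Finance, Audit, Safety}; time slot 2 → {Strategy, Legal, Budget, Design}; time slot 3 → {Research}; time slot 4 → {Planning}. No two conflicting committees share a time slot.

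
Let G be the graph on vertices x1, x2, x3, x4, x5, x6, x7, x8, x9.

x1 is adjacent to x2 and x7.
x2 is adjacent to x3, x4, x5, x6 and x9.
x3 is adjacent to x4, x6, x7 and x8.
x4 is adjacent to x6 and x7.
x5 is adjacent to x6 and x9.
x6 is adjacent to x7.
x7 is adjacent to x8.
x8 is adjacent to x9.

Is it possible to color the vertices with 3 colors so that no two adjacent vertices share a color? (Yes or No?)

x3, x4, x6, x7 form a clique, so at least 4 colors are needed.
So 3 colors are not enough.

No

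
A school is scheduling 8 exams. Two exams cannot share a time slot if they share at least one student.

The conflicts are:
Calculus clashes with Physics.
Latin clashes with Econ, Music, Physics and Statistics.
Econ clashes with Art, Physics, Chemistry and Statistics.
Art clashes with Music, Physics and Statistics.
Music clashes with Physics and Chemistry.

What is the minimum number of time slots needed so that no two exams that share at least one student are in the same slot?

3

Latin, Music, Physics all conflict with each other, so at least 3 time slots are needed.
Using 3 time slots: Calculus=1, Latin=3, Econ=1, Art=3, Music=1, Physics=2, Chemistry=2, Statistics=2. Each listed conflict is separated.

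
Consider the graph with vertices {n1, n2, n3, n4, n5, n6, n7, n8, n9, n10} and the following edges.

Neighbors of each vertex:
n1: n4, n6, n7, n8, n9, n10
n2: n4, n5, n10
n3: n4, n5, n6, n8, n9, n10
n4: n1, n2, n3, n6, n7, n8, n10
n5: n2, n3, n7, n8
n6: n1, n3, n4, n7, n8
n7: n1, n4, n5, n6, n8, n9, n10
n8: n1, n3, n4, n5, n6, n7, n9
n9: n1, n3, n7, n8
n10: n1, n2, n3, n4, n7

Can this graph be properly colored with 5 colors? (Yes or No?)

Yes

The chromatic number is 5. n1, n4, n6, n7, n8 are pairwise adjacent (a clique of size 5), so at least 5 colors are needed.
5 colors suffice: color R → {n8, n10}; color B → {n2, n3, n7}; color G → {n4, n5, n9}; color Y → {n1}; color P → {n6}.
That is already a proper 5-coloring.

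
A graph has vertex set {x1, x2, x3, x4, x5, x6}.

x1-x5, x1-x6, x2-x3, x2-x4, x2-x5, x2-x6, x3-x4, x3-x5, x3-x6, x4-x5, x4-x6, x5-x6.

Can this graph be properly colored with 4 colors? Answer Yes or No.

x2, x3, x4, x5, x6 are pairwise adjacent (a clique of size 5), so at least 5 colors are needed.
So 4 colors are not enough.

No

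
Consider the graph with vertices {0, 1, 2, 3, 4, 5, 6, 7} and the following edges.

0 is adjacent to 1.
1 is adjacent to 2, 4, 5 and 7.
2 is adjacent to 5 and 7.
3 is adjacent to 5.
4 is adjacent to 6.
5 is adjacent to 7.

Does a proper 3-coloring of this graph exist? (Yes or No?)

No

1, 2, 5, 7 are mutually adjacent (a clique of size 4), so at least 4 colors are needed.
So 3 colors are not enough.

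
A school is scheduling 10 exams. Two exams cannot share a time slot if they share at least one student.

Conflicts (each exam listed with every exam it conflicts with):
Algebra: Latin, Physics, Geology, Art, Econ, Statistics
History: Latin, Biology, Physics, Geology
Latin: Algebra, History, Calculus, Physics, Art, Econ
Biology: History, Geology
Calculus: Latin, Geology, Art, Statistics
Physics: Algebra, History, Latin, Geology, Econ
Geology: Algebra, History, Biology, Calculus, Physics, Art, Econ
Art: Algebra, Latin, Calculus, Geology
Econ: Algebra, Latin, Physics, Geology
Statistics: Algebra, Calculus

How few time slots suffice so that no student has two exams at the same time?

Algebra, Physics, Geology, Econ are mutually in conflict, so at least 4 time slots are needed.
4 time slots suffice: time slot 1 → {Latin, Geology, Statistics}; time slot 2 → {Algebra, History, Calculus}; time slot 3 → {Biology, Physics, Art}; time slot 4 → {Econ}. No two conflicting exams share a time slot.

4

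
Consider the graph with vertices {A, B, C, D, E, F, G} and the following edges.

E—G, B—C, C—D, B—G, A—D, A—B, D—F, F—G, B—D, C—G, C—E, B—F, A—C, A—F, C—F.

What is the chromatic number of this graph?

A, B, C, D, F form a clique, so at least 5 colors are needed.
One proper 5-coloring: A=5, B=3, C=1, D=4, E=2, F=2, G=4. No two adjacent vertices share a color.

5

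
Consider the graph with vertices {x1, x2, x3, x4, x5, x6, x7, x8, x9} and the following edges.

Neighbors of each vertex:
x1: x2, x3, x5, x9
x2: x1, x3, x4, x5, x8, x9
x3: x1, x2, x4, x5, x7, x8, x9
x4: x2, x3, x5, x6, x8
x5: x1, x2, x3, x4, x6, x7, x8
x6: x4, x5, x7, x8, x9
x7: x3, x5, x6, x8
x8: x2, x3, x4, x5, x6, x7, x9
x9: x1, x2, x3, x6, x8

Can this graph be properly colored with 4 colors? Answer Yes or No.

x2, x3, x4, x5, x8 are mutually adjacent (a clique of size 5), so at least 5 colors are needed.
So 4 colors are not enough.

No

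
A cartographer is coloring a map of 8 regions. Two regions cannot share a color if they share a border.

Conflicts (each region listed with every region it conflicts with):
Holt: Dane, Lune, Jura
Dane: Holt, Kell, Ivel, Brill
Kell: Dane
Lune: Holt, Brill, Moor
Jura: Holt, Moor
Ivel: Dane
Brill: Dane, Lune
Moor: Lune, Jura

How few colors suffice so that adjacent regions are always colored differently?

Dane and Ivel conflict, so at least 2 colors are needed.
2 colors suffice: Holt=2, Dane=1, Kell=2, Lune=1, Jura=1, Ivel=2, Brill=2, Moor=2. No two conflicting regions share a color.

2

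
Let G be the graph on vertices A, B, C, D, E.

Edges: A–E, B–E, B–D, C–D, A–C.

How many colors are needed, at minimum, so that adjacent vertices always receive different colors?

3

The cycle C-D-B-E-A-C has odd length 5, so it cannot be 2-colored; at least 3 colors are needed.
3 colors suffice: color 1 → {B, C}; color 2 → {A, D}; color 3 → {E}. No two adjacent vertices share a color.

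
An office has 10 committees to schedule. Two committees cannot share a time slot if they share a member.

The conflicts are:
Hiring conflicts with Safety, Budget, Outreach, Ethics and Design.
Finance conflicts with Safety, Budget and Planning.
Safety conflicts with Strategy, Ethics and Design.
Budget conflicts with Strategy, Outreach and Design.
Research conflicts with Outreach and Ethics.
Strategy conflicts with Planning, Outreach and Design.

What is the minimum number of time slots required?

3

Hiring, Safety, Design are mutually in conflict, so at least 3 time slots are needed.
3 time slots suffice: time slot 1 → {Safety, Budget, Research, Planning}; time slot 2 → {Hiring, Finance, Strategy}; time slot 3 → {Outreach, Ethics, Design}. No two conflicting committees share a time slot.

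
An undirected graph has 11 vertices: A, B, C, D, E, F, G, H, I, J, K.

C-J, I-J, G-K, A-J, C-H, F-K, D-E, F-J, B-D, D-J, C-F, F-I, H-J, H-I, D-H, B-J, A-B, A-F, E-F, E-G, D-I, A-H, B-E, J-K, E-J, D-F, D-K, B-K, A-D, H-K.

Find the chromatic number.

A, D, F, J are pairwise adjacent (a clique of size 4), so at least 4 colors are needed.
One proper 4-coloring: A=yellow, B=green, C=blue, D=blue, E=yellow, F=green, G=red, H=green, I=yellow, J=red, K=yellow. Every edge joins two different colors.

4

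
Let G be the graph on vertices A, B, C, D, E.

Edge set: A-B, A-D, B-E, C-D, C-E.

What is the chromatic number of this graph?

3

The cycle B-A-D-C-E-B has odd length 5, so it cannot be 2-colored; at least 3 colors are needed.
A valid assignment using 3 colors: A=2, B=3, C=2, D=1, E=1. No two adjacent vertices share a color.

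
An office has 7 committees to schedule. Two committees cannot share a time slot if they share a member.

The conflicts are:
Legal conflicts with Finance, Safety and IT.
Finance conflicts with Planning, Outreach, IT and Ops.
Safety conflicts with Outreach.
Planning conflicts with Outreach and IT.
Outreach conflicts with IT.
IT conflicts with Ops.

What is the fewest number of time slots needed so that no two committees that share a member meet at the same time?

Finance, Planning, Outreach, IT pairwise conflict, so at least 4 time slots are needed.
4 time slots suffice: Legal=3, Finance=1, Safety=1, Planning=4, Outreach=3, IT=2, Ops=3. No two conflicting committees share a time slot.

4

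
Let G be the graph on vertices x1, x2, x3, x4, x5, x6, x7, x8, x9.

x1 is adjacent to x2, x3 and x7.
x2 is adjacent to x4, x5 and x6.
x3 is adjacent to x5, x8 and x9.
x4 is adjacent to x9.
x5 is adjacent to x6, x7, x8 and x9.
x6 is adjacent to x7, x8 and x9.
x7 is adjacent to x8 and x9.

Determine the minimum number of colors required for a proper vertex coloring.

4

x5, x6, x7, x8 form a clique, so at least 4 colors are needed.
4 colors suffice: color R → {x1, x4, x5}; color B → {x2, x3, x7}; color G → {x6}; color Y → {x8, x9}. Every edge joins two different colors.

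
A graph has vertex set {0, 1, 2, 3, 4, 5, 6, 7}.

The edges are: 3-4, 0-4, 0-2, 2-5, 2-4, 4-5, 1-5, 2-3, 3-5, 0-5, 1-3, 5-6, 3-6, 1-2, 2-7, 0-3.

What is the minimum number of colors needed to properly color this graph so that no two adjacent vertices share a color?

5

0, 2, 3, 4, 5 form a clique, so at least 5 colors are needed.
5 colors suffice: 0=e, 1=d, 2=b, 3=a, 4=d, 5=c, 6=b, 7=a. Each edge has distinct colors on its endpoints.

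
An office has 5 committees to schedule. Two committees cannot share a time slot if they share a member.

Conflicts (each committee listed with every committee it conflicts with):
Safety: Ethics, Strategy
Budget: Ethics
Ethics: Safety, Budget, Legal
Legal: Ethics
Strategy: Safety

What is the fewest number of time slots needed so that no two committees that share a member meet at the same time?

2

Ethics and Legal conflict, so at least 2 time slots are needed.
Using 2 time slots: Safety=2, Budget=2, Ethics=1, Legal=2, Strategy=1. Each listed conflict is separated.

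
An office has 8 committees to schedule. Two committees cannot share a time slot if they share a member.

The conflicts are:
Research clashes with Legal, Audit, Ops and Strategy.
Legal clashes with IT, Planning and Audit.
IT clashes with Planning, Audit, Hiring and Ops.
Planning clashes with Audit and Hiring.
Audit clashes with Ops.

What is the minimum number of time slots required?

4

Legal, IT, Planning, Audit are mutually in conflict, so at least 4 time slots are needed.
4 time slots suffice: Research=2, Legal=4, IT=2, Planning=3, Audit=1, Hiring=1, Ops=3, Strategy=1. Each listed conflict is separated.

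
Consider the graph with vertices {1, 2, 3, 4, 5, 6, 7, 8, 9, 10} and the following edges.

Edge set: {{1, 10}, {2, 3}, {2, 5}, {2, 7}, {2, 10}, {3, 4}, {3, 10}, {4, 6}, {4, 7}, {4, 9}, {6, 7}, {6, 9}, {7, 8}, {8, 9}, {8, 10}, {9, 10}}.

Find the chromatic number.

2, 3, 10 are mutually adjacent, so at least 3 colors are needed.
3 colors suffice: color a → {4, 5, 10}; color b → {1, 3, 7, 9}; color c → {2, 6, 8}. No two adjacent vertices share a color.

3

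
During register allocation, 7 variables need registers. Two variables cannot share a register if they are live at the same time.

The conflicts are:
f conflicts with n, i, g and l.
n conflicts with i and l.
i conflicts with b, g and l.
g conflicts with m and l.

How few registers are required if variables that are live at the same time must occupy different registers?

f, n, i, l all conflict with each other, so at least 4 registers are needed.
4 registers suffice: f=3, n=4, i=1, b=2, g=4, m=1, l=2. Each listed conflict is separated.

4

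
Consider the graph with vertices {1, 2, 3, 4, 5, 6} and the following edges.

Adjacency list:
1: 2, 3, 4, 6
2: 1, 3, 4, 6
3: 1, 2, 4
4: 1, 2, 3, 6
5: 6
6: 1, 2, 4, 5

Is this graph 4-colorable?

Yes

The chromatic number is 4. 1, 2, 4, 6 are mutually adjacent (a clique of size 4), so at least 4 colors are needed.
One proper 4-coloring: 1=c, 2=d, 3=b, 4=a, 5=a, 6=b.
That is already a proper 4-coloring.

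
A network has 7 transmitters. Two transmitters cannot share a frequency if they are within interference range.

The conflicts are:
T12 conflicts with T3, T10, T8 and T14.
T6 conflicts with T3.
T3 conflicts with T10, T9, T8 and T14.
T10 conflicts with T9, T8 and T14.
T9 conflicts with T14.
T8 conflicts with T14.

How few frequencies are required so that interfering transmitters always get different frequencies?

T12, T3, T10, T8, T14 are mutually in conflict, so at least 5 frequencies are needed.
5 frequencies suffice: frequency 1 → {T3}; frequency 2 → {T6, T10}; frequency 3 → {T14}; frequency 4 → {T9, T8}; frequency 5 → {T12}. Each listed conflict is separated.

5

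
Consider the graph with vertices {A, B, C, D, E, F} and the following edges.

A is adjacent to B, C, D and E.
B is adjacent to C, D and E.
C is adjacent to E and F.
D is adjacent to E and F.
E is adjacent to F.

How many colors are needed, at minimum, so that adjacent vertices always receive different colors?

4

A, B, C, E form a clique, so at least 4 colors are needed.
4 colors suffice: color 1 → {E}; color 2 → {B, F}; color 3 → {C, D}; color 4 → {A}. Every edge joins two different colors.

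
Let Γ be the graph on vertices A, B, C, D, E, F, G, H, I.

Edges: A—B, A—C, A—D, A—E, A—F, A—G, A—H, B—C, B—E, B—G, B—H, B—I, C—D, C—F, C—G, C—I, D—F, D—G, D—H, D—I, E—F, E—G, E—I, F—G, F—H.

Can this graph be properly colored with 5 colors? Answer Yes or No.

Yes

The chromatic number is 5. A, C, D, F, G are mutually adjacent (a clique of size 5), so at least 5 colors are needed.
5 colors suffice: color 1 → {A, I}; color 2 → {G, H}; color 3 → {B, F}; color 4 → {C, E}; color 5 → {D}.
That is already a proper 5-coloring.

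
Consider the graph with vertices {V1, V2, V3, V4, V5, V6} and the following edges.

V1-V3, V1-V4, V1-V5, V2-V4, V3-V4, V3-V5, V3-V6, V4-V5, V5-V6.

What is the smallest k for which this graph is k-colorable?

V1, V3, V4, V5 are pairwise adjacent (a clique of size 4), so at least 4 colors are needed.
4 colors suffice: color 1 → {V4, V6}; color 2 → {V2, V3}; color 3 → {V5}; color 4 → {V1}. Every edge joins two different colors.

4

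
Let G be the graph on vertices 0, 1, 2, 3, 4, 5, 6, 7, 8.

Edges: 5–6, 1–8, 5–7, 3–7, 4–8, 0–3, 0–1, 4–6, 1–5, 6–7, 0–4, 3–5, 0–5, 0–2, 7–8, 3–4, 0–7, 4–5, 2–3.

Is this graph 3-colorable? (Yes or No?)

No

0, 3, 5, 7 form a clique, so at least 4 colors are needed.
So 3 colors are not enough.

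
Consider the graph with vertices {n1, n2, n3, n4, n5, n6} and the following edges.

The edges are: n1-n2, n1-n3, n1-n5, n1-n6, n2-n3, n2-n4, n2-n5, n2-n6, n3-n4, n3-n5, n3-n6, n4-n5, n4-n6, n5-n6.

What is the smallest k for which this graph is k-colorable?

5

n1, n2, n3, n5, n6 are pairwise adjacent (a clique of size 5), so at least 5 colors are needed.
5 colors suffice: color 1 → {n5}; color 2 → {n6}; color 3 → {n2}; color 4 → {n3}; color 5 → {n1, n4}. Each edge has distinct colors on its endpoints.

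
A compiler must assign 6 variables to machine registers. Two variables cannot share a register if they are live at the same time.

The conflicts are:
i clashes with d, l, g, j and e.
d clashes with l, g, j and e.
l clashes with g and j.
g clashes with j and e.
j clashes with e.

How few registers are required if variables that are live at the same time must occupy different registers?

i, d, l, g, j pairwise conflict, so at least 5 registers are needed.
Using 5 registers: i=3, d=1, l=5, g=4, j=2, e=5. No two conflicting variables share a register.

5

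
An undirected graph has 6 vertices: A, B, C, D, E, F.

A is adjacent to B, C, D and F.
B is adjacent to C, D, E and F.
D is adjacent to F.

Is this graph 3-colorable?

No

A, B, D, F are mutually adjacent (a clique of size 4), so at least 4 colors are needed.
So 3 colors are not enough.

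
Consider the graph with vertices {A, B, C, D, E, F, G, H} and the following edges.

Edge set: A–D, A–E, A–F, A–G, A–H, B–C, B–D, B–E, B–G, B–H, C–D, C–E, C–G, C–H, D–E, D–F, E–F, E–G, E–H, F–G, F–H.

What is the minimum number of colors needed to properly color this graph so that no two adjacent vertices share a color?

4

A, E, F, G are mutually adjacent (a clique of size 4), so at least 4 colors are needed.
A valid assignment using 4 colors: A=3, B=2, C=3, D=4, E=1, F=2, G=4, H=4. No two adjacent vertices share a color.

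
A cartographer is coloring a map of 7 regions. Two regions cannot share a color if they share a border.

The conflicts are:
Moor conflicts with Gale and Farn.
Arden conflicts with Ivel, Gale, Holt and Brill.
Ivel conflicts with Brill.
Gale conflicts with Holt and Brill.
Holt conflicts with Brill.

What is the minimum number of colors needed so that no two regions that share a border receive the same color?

4

Arden, Gale, Holt, Brill all conflict with each other, so at least 4 colors are needed.
4 colors suffice: color 1 → {Moor, Arden}; color 2 → {Ivel, Gale, Farn}; color 3 → {Brill}; color 4 → {Holt}. Each listed conflict is separated.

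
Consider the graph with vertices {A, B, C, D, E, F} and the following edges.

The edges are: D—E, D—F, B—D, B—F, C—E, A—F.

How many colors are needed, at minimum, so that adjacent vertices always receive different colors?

3

B, D, F form a triangle, so at least 3 colors are needed.
3 colors suffice: color 1 → {E, F}; color 2 → {A, C, D}; color 3 → {B}. Every edge joins two different colors.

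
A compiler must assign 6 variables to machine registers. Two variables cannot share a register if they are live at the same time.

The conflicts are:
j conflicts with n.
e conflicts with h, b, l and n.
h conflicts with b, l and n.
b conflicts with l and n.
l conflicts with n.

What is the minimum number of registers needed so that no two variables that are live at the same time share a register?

5

e, h, b, l, n pairwise conflict, so at least 5 registers are needed.
5 registers suffice: register 1 → {n}; register 2 → {j, e}; register 3 → {h}; register 4 → {l}; register 5 → {b}. No two conflicting variables share a register.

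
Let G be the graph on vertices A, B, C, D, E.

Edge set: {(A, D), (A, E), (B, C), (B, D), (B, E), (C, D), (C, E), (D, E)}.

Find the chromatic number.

B, C, D, E form a clique, so at least 4 colors are needed.
4 colors suffice: color 1 → {E}; color 2 → {D}; color 3 → {A, C}; color 4 → {B}. No two adjacent vertices share a color.

4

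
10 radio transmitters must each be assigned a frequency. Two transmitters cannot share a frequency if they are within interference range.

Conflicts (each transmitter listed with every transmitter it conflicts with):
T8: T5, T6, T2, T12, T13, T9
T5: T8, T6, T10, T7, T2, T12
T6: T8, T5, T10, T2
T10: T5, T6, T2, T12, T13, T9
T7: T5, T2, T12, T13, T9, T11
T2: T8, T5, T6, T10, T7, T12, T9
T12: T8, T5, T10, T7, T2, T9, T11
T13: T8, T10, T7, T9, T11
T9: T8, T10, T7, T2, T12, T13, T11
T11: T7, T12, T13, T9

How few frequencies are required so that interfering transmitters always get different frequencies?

T5, T7, T2, T12 are mutually in conflict, so at least 4 frequencies are needed.
A valid assignment using 4 frequencies: T8=4, T5=2, T6=1, T10=4, T7=4, T2=3, T12=1, T13=1, T9=2, T11=3. No two conflicting transmitters share a frequency.

4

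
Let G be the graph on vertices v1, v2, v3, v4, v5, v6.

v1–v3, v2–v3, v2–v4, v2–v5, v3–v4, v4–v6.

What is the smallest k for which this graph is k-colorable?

v2, v3, v4 are mutually adjacent, so at least 3 colors are needed.
One proper 3-coloring: v1=2, v2=2, v3=1, v4=3, v5=1, v6=1. No two adjacent vertices share a color.

3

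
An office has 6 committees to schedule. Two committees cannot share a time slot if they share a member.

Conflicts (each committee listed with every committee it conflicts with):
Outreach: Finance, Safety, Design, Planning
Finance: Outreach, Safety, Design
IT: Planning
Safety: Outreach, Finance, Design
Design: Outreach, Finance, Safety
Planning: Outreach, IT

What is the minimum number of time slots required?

Outreach, Finance, Safety, Design are mutually in conflict, so at least 4 time slots are needed.
4 time slots suffice: time slot 1 → {Outreach, IT}; time slot 2 → {Design, Planning}; time slot 3 → {Safety}; time slot 4 → {Finance}. Each listed conflict is separated.

4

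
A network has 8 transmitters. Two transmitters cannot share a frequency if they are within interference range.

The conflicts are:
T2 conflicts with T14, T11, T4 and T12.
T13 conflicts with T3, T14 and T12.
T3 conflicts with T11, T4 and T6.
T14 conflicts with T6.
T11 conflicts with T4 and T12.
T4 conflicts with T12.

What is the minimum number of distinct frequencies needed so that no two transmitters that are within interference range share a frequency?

T2, T11, T4, T12 pairwise conflict, so at least 4 frequencies are needed.
4 frequencies suffice: frequency 1 → {T14, T4}; frequency 2 → {T3, T12}; frequency 3 → {T13, T11, T6}; frequency 4 → {T2}. Every pair that conflicts lands in different frequencies.

4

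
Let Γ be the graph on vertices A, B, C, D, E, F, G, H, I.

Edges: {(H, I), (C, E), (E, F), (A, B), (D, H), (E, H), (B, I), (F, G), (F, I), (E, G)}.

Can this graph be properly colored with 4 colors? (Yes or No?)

Yes

The chromatic number is 3. E, F, G are pairwise adjacent, so at least 3 colors are needed.
3 colors suffice: color 1 → {A, D, E, I}; color 2 → {B, C, F, H}; color 3 → {G}.
Since 4 ≥ 3, a proper 4-coloring certainly exists.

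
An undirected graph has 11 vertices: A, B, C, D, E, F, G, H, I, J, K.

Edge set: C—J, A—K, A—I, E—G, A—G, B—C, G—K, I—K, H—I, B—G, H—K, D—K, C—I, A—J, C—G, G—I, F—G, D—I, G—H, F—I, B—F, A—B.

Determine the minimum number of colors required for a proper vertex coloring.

A, G, I, K form a clique, so at least 4 colors are needed.
A valid assignment using 4 colors: A=3, B=2, C=3, D=1, E=2, F=3, G=1, H=3, I=2, J=1, K=4. Every edge joins two different colors.

4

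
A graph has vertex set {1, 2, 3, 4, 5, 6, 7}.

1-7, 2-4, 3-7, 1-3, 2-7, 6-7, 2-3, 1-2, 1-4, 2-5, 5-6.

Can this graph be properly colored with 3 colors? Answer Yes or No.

1, 2, 3, 7 form a clique, so at least 4 colors are needed.
So 3 colors are not enough.

No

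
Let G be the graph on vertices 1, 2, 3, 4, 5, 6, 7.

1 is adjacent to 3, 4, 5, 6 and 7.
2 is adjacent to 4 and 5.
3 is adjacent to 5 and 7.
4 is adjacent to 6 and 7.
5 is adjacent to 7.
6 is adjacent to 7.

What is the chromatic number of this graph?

4

1, 3, 5, 7 form a clique, so at least 4 colors are needed.
4 colors suffice: 1=red, 2=red, 3=yellow, 4=green, 5=green, 6=yellow, 7=blue. No two adjacent vertices share a color.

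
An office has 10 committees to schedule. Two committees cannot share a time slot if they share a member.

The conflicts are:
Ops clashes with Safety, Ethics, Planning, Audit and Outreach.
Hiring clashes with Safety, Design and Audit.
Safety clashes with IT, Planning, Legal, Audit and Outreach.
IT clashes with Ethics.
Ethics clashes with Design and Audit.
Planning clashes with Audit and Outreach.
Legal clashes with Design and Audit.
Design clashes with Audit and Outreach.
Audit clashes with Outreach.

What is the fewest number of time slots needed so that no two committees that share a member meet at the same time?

Ops, Safety, Planning, Audit, Outreach pairwise conflict, so at least 5 time slots are needed.
5 time slots suffice: Ops=4, Hiring=3, Safety=2, IT=1, Ethics=3, Planning=5, Legal=3, Design=2, Audit=1, Outreach=3. No two conflicting committees share a time slot.

5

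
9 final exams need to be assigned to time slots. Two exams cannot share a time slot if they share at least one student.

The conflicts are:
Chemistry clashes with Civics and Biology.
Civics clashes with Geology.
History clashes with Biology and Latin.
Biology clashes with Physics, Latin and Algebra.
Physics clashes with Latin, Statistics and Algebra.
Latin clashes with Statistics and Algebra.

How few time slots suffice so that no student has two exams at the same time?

Biology, Physics, Latin, Algebra pairwise conflict, so at least 4 time slots are needed.
A valid assignment using 4 time slots: Chemistry=1, Civics=2, History=3, Biology=2, Physics=3, Latin=1, Geology=1, Statistics=2, Algebra=4. No two conflicting exams share a time slot.

4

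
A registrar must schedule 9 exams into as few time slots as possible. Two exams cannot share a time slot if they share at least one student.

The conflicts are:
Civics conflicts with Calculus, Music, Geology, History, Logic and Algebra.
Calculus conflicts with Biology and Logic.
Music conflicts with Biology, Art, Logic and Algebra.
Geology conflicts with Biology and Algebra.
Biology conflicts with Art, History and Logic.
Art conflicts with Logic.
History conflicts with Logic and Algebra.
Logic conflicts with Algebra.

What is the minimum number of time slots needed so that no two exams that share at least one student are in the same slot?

4

Civics, Music, Logic, Algebra are mutually in conflict, so at least 4 time slots are needed.
Using 4 time slots: Civics=2, Calculus=3, Music=4, Geology=1, Biology=2, Art=3, History=4, Logic=1, Algebra=3. No two conflicting exams share a time slot.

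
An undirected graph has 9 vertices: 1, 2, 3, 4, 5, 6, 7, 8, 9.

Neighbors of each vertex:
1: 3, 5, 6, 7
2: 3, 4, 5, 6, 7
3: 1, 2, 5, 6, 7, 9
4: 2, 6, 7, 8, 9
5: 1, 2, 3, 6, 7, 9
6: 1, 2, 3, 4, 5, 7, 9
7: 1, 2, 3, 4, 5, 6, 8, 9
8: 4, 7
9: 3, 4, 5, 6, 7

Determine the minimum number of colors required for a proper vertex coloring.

2, 3, 5, 6, 7 are pairwise adjacent (a clique of size 5), so at least 5 colors are needed.
One proper 5-coloring: 1=purple, 2=purple, 3=green, 4=green, 5=yellow, 6=blue, 7=red, 8=blue, 9=purple. Each edge has distinct colors on its endpoints.

5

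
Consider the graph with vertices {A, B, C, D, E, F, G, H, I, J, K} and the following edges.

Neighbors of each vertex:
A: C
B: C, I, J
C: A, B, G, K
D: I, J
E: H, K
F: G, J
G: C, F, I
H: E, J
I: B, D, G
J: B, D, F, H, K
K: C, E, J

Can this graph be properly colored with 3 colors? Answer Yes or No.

The chromatic number is 3. The cycle G-I-B-J-F-G has odd length 5, so it cannot be 2-colored; at least 3 colors are needed.
3 colors suffice: color 1 → {C, E, I, J}; color 2 → {A, B, D, G, H, K}; color 3 → {F}.
That is already a proper 3-coloring.

Yes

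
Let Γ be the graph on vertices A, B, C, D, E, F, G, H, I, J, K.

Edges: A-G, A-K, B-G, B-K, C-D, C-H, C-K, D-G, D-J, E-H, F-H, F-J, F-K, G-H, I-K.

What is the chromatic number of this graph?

3

The cycle B-G-H-C-K-B has odd length 5, so it cannot be 2-colored; at least 3 colors are needed.
One proper 3-coloring: A=2, B=2, C=3, D=2, E=1, F=3, G=1, H=2, I=2, J=1, K=1. Every edge joins two different colors.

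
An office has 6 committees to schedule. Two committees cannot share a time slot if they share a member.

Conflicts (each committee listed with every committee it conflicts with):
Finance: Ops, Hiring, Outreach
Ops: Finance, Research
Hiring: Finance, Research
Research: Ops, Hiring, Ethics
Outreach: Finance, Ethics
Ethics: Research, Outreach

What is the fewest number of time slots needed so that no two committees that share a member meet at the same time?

3

The cycle Ethics-Research-Ops-Finance-Outreach-Ethics has odd length 5, so it cannot be 2-colored; at least 3 time slots are needed.
3 time slots suffice: Finance=1, Ops=2, Hiring=2, Research=1, Outreach=2, Ethics=3. Every pair that conflicts lands in different time slots.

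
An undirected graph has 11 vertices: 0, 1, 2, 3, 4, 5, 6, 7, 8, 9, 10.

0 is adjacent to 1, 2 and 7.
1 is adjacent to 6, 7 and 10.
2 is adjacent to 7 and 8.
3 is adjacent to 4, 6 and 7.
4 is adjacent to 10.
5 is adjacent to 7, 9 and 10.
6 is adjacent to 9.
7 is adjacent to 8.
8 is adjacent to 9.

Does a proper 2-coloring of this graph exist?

No

2, 7, 8 are mutually adjacent, so at least 3 colors are needed.
So 2 colors are not enough.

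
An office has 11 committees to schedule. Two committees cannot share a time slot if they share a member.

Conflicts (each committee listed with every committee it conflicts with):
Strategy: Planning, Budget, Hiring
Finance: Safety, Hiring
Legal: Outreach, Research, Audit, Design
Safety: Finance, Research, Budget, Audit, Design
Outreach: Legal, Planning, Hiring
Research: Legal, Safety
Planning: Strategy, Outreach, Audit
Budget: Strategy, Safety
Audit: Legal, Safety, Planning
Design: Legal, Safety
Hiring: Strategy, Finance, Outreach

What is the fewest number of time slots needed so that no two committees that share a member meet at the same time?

The cycle Strategy-Planning-Audit-Safety-Budget-Strategy has odd length 5, so it cannot be 2-colored; at least 3 time slots are needed.
3 time slots suffice: Strategy=2, Finance=2, Legal=1, Safety=1, Outreach=2, Research=2, Planning=1, Budget=3, Audit=2, Design=2, Hiring=1. Each listed conflict is separated.

3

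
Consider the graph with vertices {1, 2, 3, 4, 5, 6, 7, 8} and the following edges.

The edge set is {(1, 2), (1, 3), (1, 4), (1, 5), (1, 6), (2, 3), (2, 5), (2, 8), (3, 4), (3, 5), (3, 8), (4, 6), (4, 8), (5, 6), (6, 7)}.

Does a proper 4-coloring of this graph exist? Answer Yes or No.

The chromatic number is 4. 1, 2, 3, 5 form a clique, so at least 4 colors are needed.
A valid assignment using 4 colors: 1=a, 2=d, 3=b, 4=c, 5=c, 6=b, 7=a, 8=a.
That is already a proper 4-coloring.

Yes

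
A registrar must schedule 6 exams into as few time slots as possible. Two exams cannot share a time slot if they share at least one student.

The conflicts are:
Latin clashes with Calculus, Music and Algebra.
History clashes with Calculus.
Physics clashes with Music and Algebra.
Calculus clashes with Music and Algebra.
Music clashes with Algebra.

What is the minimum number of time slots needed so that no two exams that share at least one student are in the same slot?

4

Latin, Calculus, Music, Algebra are mutually in conflict, so at least 4 time slots are needed.
4 time slots suffice: time slot 1 → {History, Algebra}; time slot 2 → {Physics, Calculus}; time slot 3 → {Music}; time slot 4 → {Latin}. No two conflicting exams share a time slot.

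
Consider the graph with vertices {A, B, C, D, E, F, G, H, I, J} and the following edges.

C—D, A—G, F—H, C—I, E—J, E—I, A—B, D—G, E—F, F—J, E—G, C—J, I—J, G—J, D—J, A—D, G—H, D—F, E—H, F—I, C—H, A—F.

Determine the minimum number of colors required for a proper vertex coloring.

4

E, F, I, J are mutually adjacent (a clique of size 4), so at least 4 colors are needed.
4 colors suffice: color 1 → {B, C, F, G}; color 2 → {A, H, J}; color 3 → {D, E}; color 4 → {I}. No two adjacent vertices share a color.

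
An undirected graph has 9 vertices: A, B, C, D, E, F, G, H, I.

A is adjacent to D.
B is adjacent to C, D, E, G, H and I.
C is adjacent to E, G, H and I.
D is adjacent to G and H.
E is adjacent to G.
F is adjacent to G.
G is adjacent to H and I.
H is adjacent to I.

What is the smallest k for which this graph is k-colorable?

5

B, C, G, H, I are mutually adjacent (a clique of size 5), so at least 5 colors are needed.
5 colors suffice: color 1 → {A, G}; color 2 → {B, F}; color 3 → {C, D}; color 4 → {E, H}; color 5 → {I}. Every edge joins two different colors.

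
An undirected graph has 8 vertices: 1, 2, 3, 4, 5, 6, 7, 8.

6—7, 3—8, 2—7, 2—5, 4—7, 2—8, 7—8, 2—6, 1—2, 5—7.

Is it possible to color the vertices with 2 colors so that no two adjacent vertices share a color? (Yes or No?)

2, 5, 7 form a triangle, so at least 3 colors are needed.
So 2 colors are not enough.

No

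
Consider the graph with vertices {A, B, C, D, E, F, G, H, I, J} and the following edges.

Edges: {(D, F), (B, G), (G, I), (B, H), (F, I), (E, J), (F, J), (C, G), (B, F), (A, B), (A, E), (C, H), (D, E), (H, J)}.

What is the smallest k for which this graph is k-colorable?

3

The cycle J-H-B-A-E-J has odd length 5, so it cannot be 2-colored; at least 3 colors are needed.
A valid assignment using 3 colors: A=blue, B=red, C=red, D=green, E=red, F=blue, G=blue, H=blue, I=red, J=green. Each edge has distinct colors on its endpoints.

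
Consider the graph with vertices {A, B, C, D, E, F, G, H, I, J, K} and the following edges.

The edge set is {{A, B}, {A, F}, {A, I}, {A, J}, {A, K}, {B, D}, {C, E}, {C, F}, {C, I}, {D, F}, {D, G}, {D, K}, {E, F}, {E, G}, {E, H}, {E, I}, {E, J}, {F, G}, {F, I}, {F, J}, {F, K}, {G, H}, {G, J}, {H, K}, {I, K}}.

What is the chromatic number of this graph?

A, F, I, K are mutually adjacent (a clique of size 4), so at least 4 colors are needed.
4 colors suffice: color red → {B, F, H}; color blue → {E, K}; color green → {D, I, J}; color yellow → {A, C, G}. Each edge has distinct colors on its endpoints.

4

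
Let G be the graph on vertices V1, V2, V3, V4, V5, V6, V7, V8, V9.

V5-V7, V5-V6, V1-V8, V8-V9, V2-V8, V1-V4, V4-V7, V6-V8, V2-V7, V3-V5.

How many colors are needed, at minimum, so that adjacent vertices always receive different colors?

3

The cycle V5-V6-V8-V2-V7-V5 has odd length 5, so it cannot be 2-colored; at least 3 colors are needed.
3 colors suffice: color 1 → {V4, V5, V8}; color 2 → {V1, V3, V6, V7, V9}; color 3 → {V2}. Every edge joins two different colors.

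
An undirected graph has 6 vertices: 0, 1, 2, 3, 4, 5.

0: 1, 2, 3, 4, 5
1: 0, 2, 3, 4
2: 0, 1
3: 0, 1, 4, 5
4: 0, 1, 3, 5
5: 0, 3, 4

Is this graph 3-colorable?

No

0, 1, 3, 4 are mutually adjacent (a clique of size 4), so at least 4 colors are needed.
So 3 colors are not enough.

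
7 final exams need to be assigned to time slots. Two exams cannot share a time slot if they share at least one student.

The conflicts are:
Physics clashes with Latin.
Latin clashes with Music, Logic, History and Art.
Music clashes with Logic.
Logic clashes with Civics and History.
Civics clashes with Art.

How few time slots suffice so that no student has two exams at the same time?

3

Latin, Logic, History pairwise conflict, so at least 3 time slots are needed.
3 time slots suffice: time slot 1 → {Latin, Civics}; time slot 2 → {Physics, Logic, Art}; time slot 3 → {Music, History}. Each listed conflict is separated.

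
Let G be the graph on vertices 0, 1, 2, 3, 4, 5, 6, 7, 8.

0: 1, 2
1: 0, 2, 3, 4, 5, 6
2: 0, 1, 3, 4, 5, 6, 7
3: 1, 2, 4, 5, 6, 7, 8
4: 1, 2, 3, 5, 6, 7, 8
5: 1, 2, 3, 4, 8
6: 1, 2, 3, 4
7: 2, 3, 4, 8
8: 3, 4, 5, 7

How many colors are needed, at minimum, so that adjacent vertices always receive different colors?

5

1, 2, 3, 4, 5 are mutually adjacent (a clique of size 5), so at least 5 colors are needed.
5 colors suffice: color red → {0, 3}; color blue → {4}; color green → {2, 8}; color yellow → {1, 7}; color purple → {5, 6}. Every edge joins two different colors.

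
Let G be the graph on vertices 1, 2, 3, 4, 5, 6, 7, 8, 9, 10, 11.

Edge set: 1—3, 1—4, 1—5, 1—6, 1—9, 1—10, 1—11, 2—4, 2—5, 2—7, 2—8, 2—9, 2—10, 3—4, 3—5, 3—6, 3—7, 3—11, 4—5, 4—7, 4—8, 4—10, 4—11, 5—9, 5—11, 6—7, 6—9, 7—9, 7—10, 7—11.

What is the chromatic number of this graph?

5

1, 3, 4, 5, 11 are pairwise adjacent (a clique of size 5), so at least 5 colors are needed.
One proper 5-coloring: 1=b, 2=d, 3=d, 4=a, 5=c, 6=c, 7=b, 8=b, 9=a, 10=c, 11=e. Every edge joins two different colors.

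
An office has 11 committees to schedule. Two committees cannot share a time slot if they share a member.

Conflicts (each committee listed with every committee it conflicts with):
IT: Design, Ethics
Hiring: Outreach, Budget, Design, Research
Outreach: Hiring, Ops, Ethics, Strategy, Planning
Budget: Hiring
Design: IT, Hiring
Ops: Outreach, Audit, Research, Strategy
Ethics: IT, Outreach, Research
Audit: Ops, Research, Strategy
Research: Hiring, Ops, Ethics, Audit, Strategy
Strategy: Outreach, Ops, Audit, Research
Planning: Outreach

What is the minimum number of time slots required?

Ops, Audit, Research, Strategy are mutually in conflict, so at least 4 time slots are needed.
A valid assignment using 4 time slots: IT=3, Hiring=2, Outreach=1, Budget=1, Design=1, Ops=2, Ethics=2, Audit=4, Research=1, Strategy=3, Planning=2. No two conflicting committees share a time slot.

4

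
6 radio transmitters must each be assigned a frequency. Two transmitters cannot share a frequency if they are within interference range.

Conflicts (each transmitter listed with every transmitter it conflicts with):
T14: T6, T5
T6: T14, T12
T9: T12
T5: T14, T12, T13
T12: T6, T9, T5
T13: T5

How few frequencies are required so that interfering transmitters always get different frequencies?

2

T5 and T12 conflict, so at least 2 frequencies are needed.
2 frequencies suffice: frequency 1 → {T6, T9, T5}; frequency 2 → {T14, T12, T13}. Each listed conflict is separated.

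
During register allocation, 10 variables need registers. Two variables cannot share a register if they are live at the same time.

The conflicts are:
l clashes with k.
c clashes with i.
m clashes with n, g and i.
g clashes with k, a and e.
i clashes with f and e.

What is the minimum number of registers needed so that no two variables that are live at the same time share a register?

c and i conflict, so at least 2 registers are needed.
2 registers suffice: register 1 → {l, n, g, i}; register 2 → {c, m, k, f, a, e}. No two conflicting variables share a register.

2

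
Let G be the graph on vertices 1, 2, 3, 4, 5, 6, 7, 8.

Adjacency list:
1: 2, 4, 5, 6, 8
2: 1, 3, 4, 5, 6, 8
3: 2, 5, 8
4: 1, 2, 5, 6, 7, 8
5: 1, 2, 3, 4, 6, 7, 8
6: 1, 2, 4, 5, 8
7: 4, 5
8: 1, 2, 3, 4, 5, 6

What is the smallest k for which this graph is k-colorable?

6

1, 2, 4, 5, 6, 8 form a clique, so at least 6 colors are needed.
A valid assignment using 6 colors: 1=f, 2=b, 3=d, 4=d, 5=a, 6=e, 7=b, 8=c. No two adjacent vertices share a color.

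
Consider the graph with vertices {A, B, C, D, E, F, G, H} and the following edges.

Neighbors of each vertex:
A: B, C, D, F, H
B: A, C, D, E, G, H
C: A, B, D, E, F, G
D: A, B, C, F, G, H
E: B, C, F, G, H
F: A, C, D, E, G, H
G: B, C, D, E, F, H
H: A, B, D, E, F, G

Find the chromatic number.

4

C, D, F, G are pairwise adjacent (a clique of size 4), so at least 4 colors are needed.
4 colors suffice: color 1 → {C, H}; color 2 → {A, G}; color 3 → {B, F}; color 4 → {D, E}. Every edge joins two different colors.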